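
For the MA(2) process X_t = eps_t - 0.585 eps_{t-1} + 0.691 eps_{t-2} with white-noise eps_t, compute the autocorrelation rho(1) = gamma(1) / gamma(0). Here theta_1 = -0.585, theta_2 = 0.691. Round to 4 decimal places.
\rho(1) = -0.5436

For an MA(q) process with theta_0 = 1, the autocovariance is
  gamma(k) = sigma^2 * sum_{i=0..q-k} theta_i * theta_{i+k},
and rho(k) = gamma(k) / gamma(0). Sigma^2 cancels.
  numerator   = (1)*(-0.585) + (-0.585)*(0.691) = -0.989235.
  denominator = (1)^2 + (-0.585)^2 + (0.691)^2 = 1.819706.
  rho(1) = -0.989235 / 1.819706 = -0.5436.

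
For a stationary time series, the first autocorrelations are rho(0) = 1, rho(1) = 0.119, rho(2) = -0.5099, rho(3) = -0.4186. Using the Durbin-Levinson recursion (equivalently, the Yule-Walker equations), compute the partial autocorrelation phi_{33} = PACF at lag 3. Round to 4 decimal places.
\phi_{33} = -0.3710

The PACF at lag k is phi_{kk}, the last component of the solution
to the Yule-Walker system G_k phi = r_k where
  (G_k)_{ij} = rho(|i - j|), (r_k)_i = rho(i), i,j = 1..k.
Equivalently, Durbin-Levinson gives phi_{kk} iteratively:
  phi_{11} = rho(1)
  phi_{kk} = [rho(k) - sum_{j=1..k-1} phi_{k-1,j} rho(k-j)]
            / [1 - sum_{j=1..k-1} phi_{k-1,j} rho(j)],
  phi_{k,j} = phi_{k-1,j} - phi_{kk} phi_{k-1,k-j},  j = 1..k-1.
Step k = 1:
  phi_11 = rho(1) = 0.119.
Step k = 2:
  phi_22 = [rho(2) - phi_11 rho(1)] / [1 - phi_11 rho(1)] = [-0.5099 - (0.119)(0.119)] / [1 - (0.119)(0.119)]
         = -0.524061 / 0.985839 = -0.531589.
  Update: phi_21 = phi_11 - phi_22 phi_11 = 0.119 - (-0.531589)(0.119) = 0.182259.
Step k = 3:
  phi_33 = [rho(3) - phi_21 rho(2) - phi_22 rho(1)] / [1 - phi_21 rho(1) - phi_22 rho(2)]
    numerator   = -0.4186 - (0.182259)(-0.5099) - (-0.531589)(0.119) = -0.26240703
    denominator = 1 - (0.182259)(0.119) - (-0.531589)(-0.5099) = 0.70725403
  phi_33 = -0.26240703 / 0.70725403 = -0.371.
Therefore phi_{33} = -0.3710.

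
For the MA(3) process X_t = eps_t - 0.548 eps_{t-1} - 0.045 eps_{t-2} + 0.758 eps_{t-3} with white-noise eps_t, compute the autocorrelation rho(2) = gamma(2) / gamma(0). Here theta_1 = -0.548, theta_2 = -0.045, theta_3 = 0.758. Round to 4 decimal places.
\rho(2) = -0.2453

For an MA(q) process with theta_0 = 1, the autocovariance is
  gamma(k) = sigma^2 * sum_{i=0..q-k} theta_i * theta_{i+k},
and rho(k) = gamma(k) / gamma(0). Sigma^2 cancels.
  numerator   = (1)*(-0.045) + (-0.548)*(0.758) = -0.460384.
  denominator = (1)^2 + (-0.548)^2 + (-0.045)^2 + (0.758)^2 = 1.876893.
  rho(2) = -0.460384 / 1.876893 = -0.2453.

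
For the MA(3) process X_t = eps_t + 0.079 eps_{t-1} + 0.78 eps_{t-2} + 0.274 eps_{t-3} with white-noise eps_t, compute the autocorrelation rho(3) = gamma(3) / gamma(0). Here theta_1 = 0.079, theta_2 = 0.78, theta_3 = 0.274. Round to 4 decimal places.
\rho(3) = 0.1622

For an MA(q) process with theta_0 = 1, the autocovariance is
  gamma(k) = sigma^2 * sum_{i=0..q-k} theta_i * theta_{i+k},
and rho(k) = gamma(k) / gamma(0). Sigma^2 cancels.
  numerator   = (1)*(0.274) = 0.274.
  denominator = (1)^2 + (0.079)^2 + (0.78)^2 + (0.274)^2 = 1.689717.
  rho(3) = 0.274 / 1.689717 = 0.1622.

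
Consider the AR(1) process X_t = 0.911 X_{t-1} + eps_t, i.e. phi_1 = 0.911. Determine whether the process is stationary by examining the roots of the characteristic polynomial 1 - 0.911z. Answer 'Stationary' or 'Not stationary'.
\text{Stationary}

The AR(p) characteristic polynomial is P(z) = 1 - 0.911z.
Stationarity requires all roots to lie outside the unit circle, i.e. |z| > 1 for every root.
This is linear in z: 1 + (-0.911) z = 0  =>  z = -1/(-0.911) = 1.097695,  |z| = 1.097695.
Moduli of all roots: 1.0977.
All moduli strictly greater than 1? Yes.
Verdict: Stationary.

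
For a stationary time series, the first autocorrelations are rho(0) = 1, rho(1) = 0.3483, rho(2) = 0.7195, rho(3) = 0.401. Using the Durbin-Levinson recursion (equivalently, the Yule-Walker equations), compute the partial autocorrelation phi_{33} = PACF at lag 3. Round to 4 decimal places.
\phi_{33} = 0.1779

The PACF at lag k is phi_{kk}, the last component of the solution
to the Yule-Walker system G_k phi = r_k where
  (G_k)_{ij} = rho(|i - j|), (r_k)_i = rho(i), i,j = 1..k.
Equivalently, Durbin-Levinson gives phi_{kk} iteratively:
  phi_{11} = rho(1)
  phi_{kk} = [rho(k) - sum_{j=1..k-1} phi_{k-1,j} rho(k-j)]
            / [1 - sum_{j=1..k-1} phi_{k-1,j} rho(j)],
  phi_{k,j} = phi_{k-1,j} - phi_{kk} phi_{k-1,k-j},  j = 1..k-1.
Step k = 1:
  phi_11 = rho(1) = 0.3483.
Step k = 2:
  phi_22 = [rho(2) - phi_11 rho(1)] / [1 - phi_11 rho(1)] = [0.7195 - (0.3483)(0.3483)] / [1 - (0.3483)(0.3483)]
         = 0.59818711 / 0.87868711 = 0.680774.
  Update: phi_21 = phi_11 - phi_22 phi_11 = 0.3483 - (0.680774)(0.3483) = 0.111187.
Step k = 3:
  phi_33 = [rho(3) - phi_21 rho(2) - phi_22 rho(1)] / [1 - phi_21 rho(1) - phi_22 rho(2)]
    numerator   = 0.401 - (0.111187)(0.7195) - (0.680774)(0.3483) = 0.08388782
    denominator = 1 - (0.111187)(0.3483) - (0.680774)(0.7195) = 0.47145703
  phi_33 = 0.08388782 / 0.47145703 = 0.1779.
Therefore phi_{33} = 0.1779.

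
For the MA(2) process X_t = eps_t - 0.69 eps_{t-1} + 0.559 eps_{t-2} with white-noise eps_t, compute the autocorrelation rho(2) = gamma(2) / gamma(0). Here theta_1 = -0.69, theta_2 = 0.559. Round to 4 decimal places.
\rho(2) = 0.3125

For an MA(q) process with theta_0 = 1, the autocovariance is
  gamma(k) = sigma^2 * sum_{i=0..q-k} theta_i * theta_{i+k},
and rho(k) = gamma(k) / gamma(0). Sigma^2 cancels.
  numerator   = (1)*(0.559) = 0.559.
  denominator = (1)^2 + (-0.69)^2 + (0.559)^2 = 1.788581.
  rho(2) = 0.559 / 1.788581 = 0.3125.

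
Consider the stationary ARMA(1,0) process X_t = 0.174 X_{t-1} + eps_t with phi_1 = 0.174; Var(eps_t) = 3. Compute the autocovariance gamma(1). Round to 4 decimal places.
\gamma(1) = 0.5383

Multiply the model equation by X_{t-k} and take expectations. With theta_0 = psi_0 = 1 and psi_j the MA(infinity) weights, this gives
  gamma(k) - sum_i phi_i gamma(k-i) = c_k,
  c_k = sigma^2 * sum_{j=k..q} theta_j psi_{j-k}   (c_k = 0 for k > q),
using gamma(-m) = gamma(m).
Pure AR (q = 0): c_0 = sigma^2 = 3, c_k = 0 for k >= 1.
Equations for k = 0 and k = 1 (AR order 1):
  gamma(0) = phi_1 gamma(1) + c_0
  gamma(1) = phi_1 gamma(0) + c_1
Substituting the second into the first: gamma(0) (1 - phi_1^2) = c_0 + phi_1 c_1, so
  gamma(0) = c_0 / (1 - phi_1^2) = 3 / (1 - (0.174)^2) = 3 / 0.969724 = 3.093664.
  gamma(1) = phi_1 gamma(0) = (0.174)(3.093664) = 0.538297.
Therefore gamma(1) = 0.5383 (to 4 decimal places).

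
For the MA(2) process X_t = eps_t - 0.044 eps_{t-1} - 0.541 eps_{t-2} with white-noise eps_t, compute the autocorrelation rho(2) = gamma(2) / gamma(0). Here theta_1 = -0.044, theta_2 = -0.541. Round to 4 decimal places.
\rho(2) = -0.4179

For an MA(q) process with theta_0 = 1, the autocovariance is
  gamma(k) = sigma^2 * sum_{i=0..q-k} theta_i * theta_{i+k},
and rho(k) = gamma(k) / gamma(0). Sigma^2 cancels.
  numerator   = (1)*(-0.541) = -0.541.
  denominator = (1)^2 + (-0.044)^2 + (-0.541)^2 = 1.294617.
  rho(2) = -0.541 / 1.294617 = -0.4179.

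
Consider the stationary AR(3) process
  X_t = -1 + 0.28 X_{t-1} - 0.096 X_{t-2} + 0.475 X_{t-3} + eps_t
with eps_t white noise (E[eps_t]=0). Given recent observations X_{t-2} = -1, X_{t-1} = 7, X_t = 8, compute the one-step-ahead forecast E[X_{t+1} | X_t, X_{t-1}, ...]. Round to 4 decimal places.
E[X_{t+1} \mid \mathcal F_t] = 0.0930

For an AR(p) model X_t = c + sum_i phi_i X_{t-i} + eps_t, the
one-step-ahead conditional mean is
  E[X_{t+1} | X_t, ...] = c + sum_i phi_i X_{t+1-i}.
Substitute known values:
  E[X_{t+1} | ...] = -1 + (0.28) * (8) + (-0.096) * (7) + (0.475) * (-1)
                   = 0.0930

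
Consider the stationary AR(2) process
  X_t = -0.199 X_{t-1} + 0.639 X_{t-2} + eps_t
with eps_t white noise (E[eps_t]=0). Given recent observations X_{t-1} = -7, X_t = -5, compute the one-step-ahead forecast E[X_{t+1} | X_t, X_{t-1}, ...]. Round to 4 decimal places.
E[X_{t+1} \mid \mathcal F_t] = -3.4780

For an AR(p) model X_t = c + sum_i phi_i X_{t-i} + eps_t, the
one-step-ahead conditional mean is
  E[X_{t+1} | X_t, ...] = c + sum_i phi_i X_{t+1-i}.
Substitute known values:
  E[X_{t+1} | ...] = (-0.199) * (-5) + (0.639) * (-7)
                   = -3.4780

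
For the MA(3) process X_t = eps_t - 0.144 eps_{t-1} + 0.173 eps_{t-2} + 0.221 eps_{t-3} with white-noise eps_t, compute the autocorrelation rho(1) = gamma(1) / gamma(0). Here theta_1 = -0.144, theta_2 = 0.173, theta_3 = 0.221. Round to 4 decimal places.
\rho(1) = -0.1189

For an MA(q) process with theta_0 = 1, the autocovariance is
  gamma(k) = sigma^2 * sum_{i=0..q-k} theta_i * theta_{i+k},
and rho(k) = gamma(k) / gamma(0). Sigma^2 cancels.
  numerator   = (1)*(-0.144) + (-0.144)*(0.173) + (0.173)*(0.221) = -0.130679.
  denominator = (1)^2 + (-0.144)^2 + (0.173)^2 + (0.221)^2 = 1.099506.
  rho(1) = -0.130679 / 1.099506 = -0.1189.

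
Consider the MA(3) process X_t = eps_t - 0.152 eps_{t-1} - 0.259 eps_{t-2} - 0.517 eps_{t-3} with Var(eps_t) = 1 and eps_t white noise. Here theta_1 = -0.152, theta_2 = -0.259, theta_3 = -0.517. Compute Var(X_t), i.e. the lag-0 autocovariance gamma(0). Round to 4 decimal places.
\gamma(0) = 1.3575

For an MA(q) process X_t = eps_t + sum_i theta_i eps_{t-i} with
Var(eps_t) = sigma^2, the variance is
  gamma(0) = sigma^2 * (1 + sum_i theta_i^2).
  sum_i theta_i^2 = (-0.152)^2 + (-0.259)^2 + (-0.517)^2 = 0.023104 + 0.067081 + 0.267289 = 0.357474.
  gamma(0) = 1 * (1 + 0.357474) = 1 * 1.357474 = 1.357474, which rounds to 1.3575.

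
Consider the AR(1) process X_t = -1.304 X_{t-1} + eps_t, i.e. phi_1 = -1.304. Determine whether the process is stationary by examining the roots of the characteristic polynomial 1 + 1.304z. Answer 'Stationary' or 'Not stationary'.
\text{Not stationary}

The AR(p) characteristic polynomial is P(z) = 1 + 1.304z.
Stationarity requires all roots to lie outside the unit circle, i.e. |z| > 1 for every root.
This is linear in z: 1 + (1.304) z = 0  =>  z = -1/(1.304) = -0.766871,  |z| = 0.766871.
Moduli of all roots: 0.7669.
All moduli strictly greater than 1? No.
Verdict: Not stationary.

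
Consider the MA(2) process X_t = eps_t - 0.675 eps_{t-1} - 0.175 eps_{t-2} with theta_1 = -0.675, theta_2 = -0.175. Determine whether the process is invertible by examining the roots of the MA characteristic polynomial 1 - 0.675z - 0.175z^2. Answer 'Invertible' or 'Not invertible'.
\text{Invertible}

The MA(q) characteristic polynomial is P(z) = 1 - 0.675z - 0.175z^2.
Invertibility requires all roots to lie outside the unit circle, i.e. |z| > 1 for every root.
Set 1 + (-0.675) z + (-0.175) z^2 = 0, i.e. a z^2 + b z + c = 0 with a = -0.175, b = -0.675, c = 1.
Discriminant D = b^2 - 4ac = (-0.675)^2 - 4*(-0.175)*1 = 0.455625 - (-0.7) = 1.155625.
D >= 0, so the roots are real: z = (-b +/- sqrt(D)) / (2a) = (0.675 +/- 1.075) / (-0.35).
  z_1 = (0.675 + 1.075) / (-0.35) = -5,   |z_1| = 5.
  z_2 = (0.675 - 1.075) / (-0.35) = 1.1429,   |z_2| = 1.1429.
Moduli of all roots: 5.0000, 1.1429.
All moduli strictly greater than 1? Yes.
Verdict: Invertible.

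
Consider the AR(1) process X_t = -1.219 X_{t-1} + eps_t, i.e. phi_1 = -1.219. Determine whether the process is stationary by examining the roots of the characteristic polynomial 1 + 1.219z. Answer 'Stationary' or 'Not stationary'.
\text{Not stationary}

The AR(p) characteristic polynomial is P(z) = 1 + 1.219z.
Stationarity requires all roots to lie outside the unit circle, i.e. |z| > 1 for every root.
This is linear in z: 1 + (1.219) z = 0  =>  z = -1/(1.219) = -0.820345,  |z| = 0.820345.
Moduli of all roots: 0.8203.
All moduli strictly greater than 1? No.
Verdict: Not stationary.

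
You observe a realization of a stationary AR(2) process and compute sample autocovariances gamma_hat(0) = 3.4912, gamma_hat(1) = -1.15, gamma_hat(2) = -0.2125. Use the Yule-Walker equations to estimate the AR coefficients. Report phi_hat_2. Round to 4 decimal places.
\hat\phi_{2} = -0.1900

The Yule-Walker equations for an AR(p) process read, in matrix form,
  Gamma_p phi = r_p,   with   (Gamma_p)_{ij} = gamma(|i - j|),
                       (r_p)_i = gamma(i),   i,j = 1..p.
Substitute the sample gammas (Toeplitz matrix and right-hand side of size 2):
  Gamma_p = [[3.4912, -1.15], [-1.15, 3.4912]]
  r_p     = [-1.15, -0.2125]
Written out:
  3.4912 phi_1 - 1.15 phi_2 = -1.15
  -1.15 phi_1 + 3.4912 phi_2 = -0.2125
Solve by Cramer's rule:
  det = gamma(0)^2 - gamma(1)^2 = (3.4912)^2 - (-1.15)^2 = 12.18847744 - 1.3225 = 10.86597744
  phi_hat_1 = [gamma(1) gamma(0) - gamma(1) gamma(2)] / det = [(-1.15)(3.4912) - (-1.15)(-0.2125)] / 10.86597744 = -4.259255 / 10.86597744 = -0.392
  phi_hat_2 = [gamma(0) gamma(2) - gamma(1)^2] / det = [(3.4912)(-0.2125) - (-1.15)^2] / 10.86597744 = -2.06438 / 10.86597744 = -0.19
So phi_hat = [-0.3920, -0.1900].
Therefore phi_hat_2 = -0.1900.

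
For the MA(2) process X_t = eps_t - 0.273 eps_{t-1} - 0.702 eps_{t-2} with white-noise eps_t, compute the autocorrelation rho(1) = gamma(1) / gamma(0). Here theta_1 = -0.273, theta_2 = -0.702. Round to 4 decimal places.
\rho(1) = -0.0519

For an MA(q) process with theta_0 = 1, the autocovariance is
  gamma(k) = sigma^2 * sum_{i=0..q-k} theta_i * theta_{i+k},
and rho(k) = gamma(k) / gamma(0). Sigma^2 cancels.
  numerator   = (1)*(-0.273) + (-0.273)*(-0.702) = -0.081354.
  denominator = (1)^2 + (-0.273)^2 + (-0.702)^2 = 1.567333.
  rho(1) = -0.081354 / 1.567333 = -0.0519.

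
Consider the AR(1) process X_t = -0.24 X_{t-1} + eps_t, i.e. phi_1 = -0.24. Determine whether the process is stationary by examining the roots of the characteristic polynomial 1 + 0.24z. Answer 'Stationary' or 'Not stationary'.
\text{Stationary}

The AR(p) characteristic polynomial is P(z) = 1 + 0.24z.
Stationarity requires all roots to lie outside the unit circle, i.e. |z| > 1 for every root.
This is linear in z: 1 + (0.24) z = 0  =>  z = -1/(0.24) = -4.166667,  |z| = 4.166667.
Moduli of all roots: 4.1667.
All moduli strictly greater than 1? Yes.
Verdict: Stationary.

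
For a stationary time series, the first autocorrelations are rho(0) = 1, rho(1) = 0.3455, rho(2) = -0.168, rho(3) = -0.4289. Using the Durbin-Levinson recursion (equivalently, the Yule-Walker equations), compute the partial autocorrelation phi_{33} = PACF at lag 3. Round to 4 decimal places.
\phi_{33} = -0.3040

The PACF at lag k is phi_{kk}, the last component of the solution
to the Yule-Walker system G_k phi = r_k where
  (G_k)_{ij} = rho(|i - j|), (r_k)_i = rho(i), i,j = 1..k.
Equivalently, Durbin-Levinson gives phi_{kk} iteratively:
  phi_{11} = rho(1)
  phi_{kk} = [rho(k) - sum_{j=1..k-1} phi_{k-1,j} rho(k-j)]
            / [1 - sum_{j=1..k-1} phi_{k-1,j} rho(j)],
  phi_{k,j} = phi_{k-1,j} - phi_{kk} phi_{k-1,k-j},  j = 1..k-1.
Step k = 1:
  phi_11 = rho(1) = 0.3455.
Step k = 2:
  phi_22 = [rho(2) - phi_11 rho(1)] / [1 - phi_11 rho(1)] = [-0.168 - (0.3455)(0.3455)] / [1 - (0.3455)(0.3455)]
         = -0.28737025 / 0.88062975 = -0.326324.
  Update: phi_21 = phi_11 - phi_22 phi_11 = 0.3455 - (-0.326324)(0.3455) = 0.458245.
Step k = 3:
  phi_33 = [rho(3) - phi_21 rho(2) - phi_22 rho(1)] / [1 - phi_21 rho(1) - phi_22 rho(2)]
    numerator   = -0.4289 - (0.458245)(-0.168) - (-0.326324)(0.3455) = -0.23917008
    denominator = 1 - (0.458245)(0.3455) - (-0.326324)(-0.168) = 0.78685406
  phi_33 = -0.23917008 / 0.78685406 = -0.304.
Therefore phi_{33} = -0.3040.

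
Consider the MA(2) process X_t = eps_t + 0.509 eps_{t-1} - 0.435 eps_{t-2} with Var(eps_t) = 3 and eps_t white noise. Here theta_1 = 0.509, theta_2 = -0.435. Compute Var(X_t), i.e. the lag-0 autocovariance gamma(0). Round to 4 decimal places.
\gamma(0) = 4.3449

For an MA(q) process X_t = eps_t + sum_i theta_i eps_{t-i} with
Var(eps_t) = sigma^2, the variance is
  gamma(0) = sigma^2 * (1 + sum_i theta_i^2).
  sum_i theta_i^2 = (0.509)^2 + (-0.435)^2 = 0.259081 + 0.189225 = 0.448306.
  gamma(0) = 3 * (1 + 0.448306) = 3 * 1.448306 = 4.344918, which rounds to 4.3449.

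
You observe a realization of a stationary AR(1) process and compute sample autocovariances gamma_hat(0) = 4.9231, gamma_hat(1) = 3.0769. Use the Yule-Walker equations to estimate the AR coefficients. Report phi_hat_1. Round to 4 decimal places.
\hat\phi_{1} = 0.6250

The Yule-Walker equations for an AR(p) process read, in matrix form,
  Gamma_p phi = r_p,   with   (Gamma_p)_{ij} = gamma(|i - j|),
                       (r_p)_i = gamma(i),   i,j = 1..p.
Substitute the sample gammas (Toeplitz matrix and right-hand side of size 1):
  Gamma_p = [[4.9231]]
  r_p     = [3.0769]
With p = 1 this is the single equation gamma(0) phi_1 = gamma(1):
  phi_hat_1 = gamma(1) / gamma(0) = 3.0769 / 4.9231 = 0.6250.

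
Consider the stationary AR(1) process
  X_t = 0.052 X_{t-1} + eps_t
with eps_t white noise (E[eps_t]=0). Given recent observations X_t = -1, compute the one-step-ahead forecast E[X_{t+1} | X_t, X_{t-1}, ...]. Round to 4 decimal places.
E[X_{t+1} \mid \mathcal F_t] = -0.0520

For an AR(p) model X_t = c + sum_i phi_i X_{t-i} + eps_t, the
one-step-ahead conditional mean is
  E[X_{t+1} | X_t, ...] = c + sum_i phi_i X_{t+1-i}.
Substitute known values:
  E[X_{t+1} | ...] = (0.052) * (-1)
                   = -0.0520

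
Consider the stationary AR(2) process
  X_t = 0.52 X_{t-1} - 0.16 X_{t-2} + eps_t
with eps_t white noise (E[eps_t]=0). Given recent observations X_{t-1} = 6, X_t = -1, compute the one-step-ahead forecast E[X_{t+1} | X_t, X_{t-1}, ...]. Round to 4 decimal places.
E[X_{t+1} \mid \mathcal F_t] = -1.4800

For an AR(p) model X_t = c + sum_i phi_i X_{t-i} + eps_t, the
one-step-ahead conditional mean is
  E[X_{t+1} | X_t, ...] = c + sum_i phi_i X_{t+1-i}.
Substitute known values:
  E[X_{t+1} | ...] = (0.52) * (-1) + (-0.16) * (6)
                   = -1.4800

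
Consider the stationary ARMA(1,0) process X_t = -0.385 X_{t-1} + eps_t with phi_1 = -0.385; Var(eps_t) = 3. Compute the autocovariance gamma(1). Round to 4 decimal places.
\gamma(1) = -1.3560

Multiply the model equation by X_{t-k} and take expectations. With theta_0 = psi_0 = 1 and psi_j the MA(infinity) weights, this gives
  gamma(k) - sum_i phi_i gamma(k-i) = c_k,
  c_k = sigma^2 * sum_{j=k..q} theta_j psi_{j-k}   (c_k = 0 for k > q),
using gamma(-m) = gamma(m).
Pure AR (q = 0): c_0 = sigma^2 = 3, c_k = 0 for k >= 1.
Equations for k = 0 and k = 1 (AR order 1):
  gamma(0) = phi_1 gamma(1) + c_0
  gamma(1) = phi_1 gamma(0) + c_1
Substituting the second into the first: gamma(0) (1 - phi_1^2) = c_0 + phi_1 c_1, so
  gamma(0) = c_0 / (1 - phi_1^2) = 3 / (1 - (-0.385)^2) = 3 / 0.851775 = 3.522057.
  gamma(1) = phi_1 gamma(0) = (-0.385)(3.522057) = -1.355992.
Therefore gamma(1) = -1.3560 (to 4 decimal places).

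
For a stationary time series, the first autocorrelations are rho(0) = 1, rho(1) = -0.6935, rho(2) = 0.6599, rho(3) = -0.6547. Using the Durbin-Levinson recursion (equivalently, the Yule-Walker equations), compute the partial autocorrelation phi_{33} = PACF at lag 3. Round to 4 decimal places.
\phi_{33} = -0.2531

The PACF at lag k is phi_{kk}, the last component of the solution
to the Yule-Walker system G_k phi = r_k where
  (G_k)_{ij} = rho(|i - j|), (r_k)_i = rho(i), i,j = 1..k.
Equivalently, Durbin-Levinson gives phi_{kk} iteratively:
  phi_{11} = rho(1)
  phi_{kk} = [rho(k) - sum_{j=1..k-1} phi_{k-1,j} rho(k-j)]
            / [1 - sum_{j=1..k-1} phi_{k-1,j} rho(j)],
  phi_{k,j} = phi_{k-1,j} - phi_{kk} phi_{k-1,k-j},  j = 1..k-1.
Step k = 1:
  phi_11 = rho(1) = -0.6935.
Step k = 2:
  phi_22 = [rho(2) - phi_11 rho(1)] / [1 - phi_11 rho(1)] = [0.6599 - (-0.6935)(-0.6935)] / [1 - (-0.6935)(-0.6935)]
         = 0.17895775 / 0.51905775 = 0.344774.
  Update: phi_21 = phi_11 - phi_22 phi_11 = -0.6935 - (0.344774)(-0.6935) = -0.454399.
Step k = 3:
  phi_33 = [rho(3) - phi_21 rho(2) - phi_22 rho(1)] / [1 - phi_21 rho(1) - phi_22 rho(2)]
    numerator   = -0.6547 - (-0.454399)(0.6599) - (0.344774)(-0.6935) = -0.11574112
    denominator = 1 - (-0.454399)(-0.6935) - (0.344774)(0.6599) = 0.45735772
  phi_33 = -0.11574112 / 0.45735772 = -0.2531.
Therefore phi_{33} = -0.2531.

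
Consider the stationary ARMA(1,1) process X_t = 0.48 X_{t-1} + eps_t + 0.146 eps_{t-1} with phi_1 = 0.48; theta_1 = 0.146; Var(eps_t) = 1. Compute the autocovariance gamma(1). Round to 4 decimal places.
\gamma(1) = 0.8704

Multiply the model equation by X_{t-k} and take expectations. With theta_0 = psi_0 = 1 and psi_j the MA(infinity) weights, this gives
  gamma(k) - sum_i phi_i gamma(k-i) = c_k,
  c_k = sigma^2 * sum_{j=k..q} theta_j psi_{j-k}   (c_k = 0 for k > q),
using gamma(-m) = gamma(m).
psi-weights needed (psi_j = theta_j + sum_i phi_i psi_{j-i}):
  psi_1 = theta_1 + phi_1 = 0.146 + (0.48) = 0.626
Right-hand sides:
  c_0 = sigma^2 (1 + theta_1 psi_1) = 1 * (1 + (0.146)(0.626)) = 1 * 1.091396 = 1.091396
  c_1 = sigma^2 theta_1 = 1 * (0.146) = 0.146
  c_2 = 0
Equations for k = 0 and k = 1 (AR order 1):
  gamma(0) = phi_1 gamma(1) + c_0
  gamma(1) = phi_1 gamma(0) + c_1
Substituting the second into the first: gamma(0) (1 - phi_1^2) = c_0 + phi_1 c_1, so
  gamma(0) = (c_0 + phi_1 c_1) / (1 - phi_1^2) = (1.091396 + (0.48)(0.146)) / (1 - (0.48)^2) = 1.161476 / 0.7696 = 1.509194.
  gamma(1) = phi_1 gamma(0) + c_1 = (0.48)(1.509194) + (0.146) = 0.870413.
Therefore gamma(1) = 0.8704 (to 4 decimal places).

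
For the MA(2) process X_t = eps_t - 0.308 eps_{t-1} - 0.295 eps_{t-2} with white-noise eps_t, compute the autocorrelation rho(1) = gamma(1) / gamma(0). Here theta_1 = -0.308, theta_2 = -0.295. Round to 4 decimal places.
\rho(1) = -0.1837

For an MA(q) process with theta_0 = 1, the autocovariance is
  gamma(k) = sigma^2 * sum_{i=0..q-k} theta_i * theta_{i+k},
and rho(k) = gamma(k) / gamma(0). Sigma^2 cancels.
  numerator   = (1)*(-0.308) + (-0.308)*(-0.295) = -0.21714.
  denominator = (1)^2 + (-0.308)^2 + (-0.295)^2 = 1.181889.
  rho(1) = -0.21714 / 1.181889 = -0.1837.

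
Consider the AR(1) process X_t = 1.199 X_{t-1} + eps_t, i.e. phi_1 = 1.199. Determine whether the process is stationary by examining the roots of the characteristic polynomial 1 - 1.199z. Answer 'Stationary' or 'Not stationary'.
\text{Not stationary}

The AR(p) characteristic polynomial is P(z) = 1 - 1.199z.
Stationarity requires all roots to lie outside the unit circle, i.e. |z| > 1 for every root.
This is linear in z: 1 + (-1.199) z = 0  =>  z = -1/(-1.199) = 0.834028,  |z| = 0.834028.
Moduli of all roots: 0.8340.
All moduli strictly greater than 1? No.
Verdict: Not stationary.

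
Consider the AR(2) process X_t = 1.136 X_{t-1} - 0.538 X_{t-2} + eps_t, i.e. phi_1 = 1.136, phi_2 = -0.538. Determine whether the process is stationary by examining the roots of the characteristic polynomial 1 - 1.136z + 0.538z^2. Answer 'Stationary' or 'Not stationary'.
\text{Stationary}

The AR(p) characteristic polynomial is P(z) = 1 - 1.136z + 0.538z^2.
Stationarity requires all roots to lie outside the unit circle, i.e. |z| > 1 for every root.
Set 1 + (-1.136) z + (0.538) z^2 = 0, i.e. a z^2 + b z + c = 0 with a = 0.538, b = -1.136, c = 1.
Discriminant D = b^2 - 4ac = (-1.136)^2 - 4*(0.538)*1 = 1.290496 - (2.152) = -0.861504.
D < 0, so the roots are the complex-conjugate pair z = (-b +/- i sqrt(-D)) / (2a) = 1.0558 +/- 0.8626i.
For a conjugate pair |z|^2 = z * conj(z) = (product of roots) = c/a = 1/(0.538) = 1.858736, so |z| = sqrt(1.858736) = 1.3634 for both roots.
Moduli of all roots: 1.3634, 1.3634.
All moduli strictly greater than 1? Yes.
Verdict: Stationary.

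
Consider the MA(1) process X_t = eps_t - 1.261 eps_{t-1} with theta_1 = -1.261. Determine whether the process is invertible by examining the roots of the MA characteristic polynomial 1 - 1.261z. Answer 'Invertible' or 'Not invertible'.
\text{Not invertible}

The MA(q) characteristic polynomial is P(z) = 1 - 1.261z.
Invertibility requires all roots to lie outside the unit circle, i.e. |z| > 1 for every root.
This is linear in z: 1 + (-1.261) z = 0  =>  z = -1/(-1.261) = 0.793021,  |z| = 0.793021.
Moduli of all roots: 0.7930.
All moduli strictly greater than 1? No.
Verdict: Not invertible.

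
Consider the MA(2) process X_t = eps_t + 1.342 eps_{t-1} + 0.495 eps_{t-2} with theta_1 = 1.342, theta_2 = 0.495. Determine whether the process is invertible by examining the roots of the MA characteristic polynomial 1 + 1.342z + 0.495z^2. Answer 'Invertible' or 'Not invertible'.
\text{Invertible}

The MA(q) characteristic polynomial is P(z) = 1 + 1.342z + 0.495z^2.
Invertibility requires all roots to lie outside the unit circle, i.e. |z| > 1 for every root.
Set 1 + (1.342) z + (0.495) z^2 = 0, i.e. a z^2 + b z + c = 0 with a = 0.495, b = 1.342, c = 1.
Discriminant D = b^2 - 4ac = (1.342)^2 - 4*(0.495)*1 = 1.800964 - (1.98) = -0.179036.
D < 0, so the roots are the complex-conjugate pair z = (-b +/- i sqrt(-D)) / (2a) = -1.3556 +/- 0.4274i.
For a conjugate pair |z|^2 = z * conj(z) = (product of roots) = c/a = 1/(0.495) = 2.020202, so |z| = sqrt(2.020202) = 1.4213 for both roots.
Moduli of all roots: 1.4213, 1.4213.
All moduli strictly greater than 1? Yes.
Verdict: Invertible.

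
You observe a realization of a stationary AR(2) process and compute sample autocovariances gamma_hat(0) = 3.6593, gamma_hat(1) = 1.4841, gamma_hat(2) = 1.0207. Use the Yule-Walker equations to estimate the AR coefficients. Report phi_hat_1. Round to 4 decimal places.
\hat\phi_{1} = 0.3500

The Yule-Walker equations for an AR(p) process read, in matrix form,
  Gamma_p phi = r_p,   with   (Gamma_p)_{ij} = gamma(|i - j|),
                       (r_p)_i = gamma(i),   i,j = 1..p.
Substitute the sample gammas (Toeplitz matrix and right-hand side of size 2):
  Gamma_p = [[3.6593, 1.4841], [1.4841, 3.6593]]
  r_p     = [1.4841, 1.0207]
Written out:
  3.6593 phi_1 + 1.4841 phi_2 = 1.4841
  1.4841 phi_1 + 3.6593 phi_2 = 1.0207
Solve by Cramer's rule:
  det = gamma(0)^2 - gamma(1)^2 = (3.6593)^2 - (1.4841)^2 = 13.39047649 - 2.20255281 = 11.18792368
  phi_hat_1 = [gamma(1) gamma(0) - gamma(1) gamma(2)] / det = [(1.4841)(3.6593) - (1.4841)(1.0207)] / 11.18792368 = 3.91594626 / 11.18792368 = 0.35
  phi_hat_2 = [gamma(0) gamma(2) - gamma(1)^2] / det = [(3.6593)(1.0207) - (1.4841)^2] / 11.18792368 = 1.5324947 / 11.18792368 = 0.137
So phi_hat = [0.3500, 0.1370].
Therefore phi_hat_1 = 0.3500.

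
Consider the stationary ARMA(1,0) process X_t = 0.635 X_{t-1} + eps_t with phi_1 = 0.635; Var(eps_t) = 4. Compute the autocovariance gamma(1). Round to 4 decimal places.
\gamma(1) = 4.2562

Multiply the model equation by X_{t-k} and take expectations. With theta_0 = psi_0 = 1 and psi_j the MA(infinity) weights, this gives
  gamma(k) - sum_i phi_i gamma(k-i) = c_k,
  c_k = sigma^2 * sum_{j=k..q} theta_j psi_{j-k}   (c_k = 0 for k > q),
using gamma(-m) = gamma(m).
Pure AR (q = 0): c_0 = sigma^2 = 4, c_k = 0 for k >= 1.
Equations for k = 0 and k = 1 (AR order 1):
  gamma(0) = phi_1 gamma(1) + c_0
  gamma(1) = phi_1 gamma(0) + c_1
Substituting the second into the first: gamma(0) (1 - phi_1^2) = c_0 + phi_1 c_1, so
  gamma(0) = c_0 / (1 - phi_1^2) = 4 / (1 - (0.635)^2) = 4 / 0.596775 = 6.702694.
  gamma(1) = phi_1 gamma(0) = (0.635)(6.702694) = 4.25621.
Therefore gamma(1) = 4.2562 (to 4 decimal places).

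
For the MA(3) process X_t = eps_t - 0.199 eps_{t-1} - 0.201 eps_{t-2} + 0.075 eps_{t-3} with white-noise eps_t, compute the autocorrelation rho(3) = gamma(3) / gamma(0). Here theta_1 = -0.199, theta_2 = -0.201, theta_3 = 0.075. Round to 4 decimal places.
\rho(3) = 0.0691

For an MA(q) process with theta_0 = 1, the autocovariance is
  gamma(k) = sigma^2 * sum_{i=0..q-k} theta_i * theta_{i+k},
and rho(k) = gamma(k) / gamma(0). Sigma^2 cancels.
  numerator   = (1)*(0.075) = 0.075.
  denominator = (1)^2 + (-0.199)^2 + (-0.201)^2 + (0.075)^2 = 1.085627.
  rho(3) = 0.075 / 1.085627 = 0.0691.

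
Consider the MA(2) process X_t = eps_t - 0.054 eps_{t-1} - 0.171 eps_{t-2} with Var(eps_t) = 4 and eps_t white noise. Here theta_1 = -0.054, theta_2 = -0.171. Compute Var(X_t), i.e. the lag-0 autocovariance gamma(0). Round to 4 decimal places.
\gamma(0) = 4.1286

For an MA(q) process X_t = eps_t + sum_i theta_i eps_{t-i} with
Var(eps_t) = sigma^2, the variance is
  gamma(0) = sigma^2 * (1 + sum_i theta_i^2).
  sum_i theta_i^2 = (-0.054)^2 + (-0.171)^2 = 0.002916 + 0.029241 = 0.032157.
  gamma(0) = 4 * (1 + 0.032157) = 4 * 1.032157 = 4.128628, which rounds to 4.1286.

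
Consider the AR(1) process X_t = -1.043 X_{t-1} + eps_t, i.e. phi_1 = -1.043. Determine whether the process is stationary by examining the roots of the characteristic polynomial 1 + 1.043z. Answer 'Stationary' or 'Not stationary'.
\text{Not stationary}

The AR(p) characteristic polynomial is P(z) = 1 + 1.043z.
Stationarity requires all roots to lie outside the unit circle, i.e. |z| > 1 for every root.
This is linear in z: 1 + (1.043) z = 0  =>  z = -1/(1.043) = -0.958773,  |z| = 0.958773.
Moduli of all roots: 0.9588.
All moduli strictly greater than 1? No.
Verdict: Not stationary.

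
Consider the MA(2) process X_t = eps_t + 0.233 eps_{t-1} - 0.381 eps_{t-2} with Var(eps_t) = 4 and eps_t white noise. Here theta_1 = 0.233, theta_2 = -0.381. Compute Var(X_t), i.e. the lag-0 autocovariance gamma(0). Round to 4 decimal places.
\gamma(0) = 4.7978

For an MA(q) process X_t = eps_t + sum_i theta_i eps_{t-i} with
Var(eps_t) = sigma^2, the variance is
  gamma(0) = sigma^2 * (1 + sum_i theta_i^2).
  sum_i theta_i^2 = (0.233)^2 + (-0.381)^2 = 0.054289 + 0.145161 = 0.19945.
  gamma(0) = 4 * (1 + 0.19945) = 4 * 1.19945 = 4.7978.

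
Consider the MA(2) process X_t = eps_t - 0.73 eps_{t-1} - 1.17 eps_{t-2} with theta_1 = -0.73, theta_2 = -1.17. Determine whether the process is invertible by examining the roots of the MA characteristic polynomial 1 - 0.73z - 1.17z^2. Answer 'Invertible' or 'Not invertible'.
\text{Not invertible}

The MA(q) characteristic polynomial is P(z) = 1 - 0.73z - 1.17z^2.
Invertibility requires all roots to lie outside the unit circle, i.e. |z| > 1 for every root.
Set 1 + (-0.73) z + (-1.17) z^2 = 0, i.e. a z^2 + b z + c = 0 with a = -1.17, b = -0.73, c = 1.
Discriminant D = b^2 - 4ac = (-0.73)^2 - 4*(-1.17)*1 = 0.5329 - (-4.68) = 5.2129.
D >= 0, so the roots are real: z = (-b +/- sqrt(D)) / (2a) = (0.73 +/- 2.283178) / (-2.34).
  z_1 = (0.73 + 2.283178) / (-2.34) = -1.2877,   |z_1| = 1.2877.
  z_2 = (0.73 - 2.283178) / (-2.34) = 0.6638,   |z_2| = 0.6638.
Moduli of all roots: 1.2877, 0.6638.
All moduli strictly greater than 1? No.
Verdict: Not invertible.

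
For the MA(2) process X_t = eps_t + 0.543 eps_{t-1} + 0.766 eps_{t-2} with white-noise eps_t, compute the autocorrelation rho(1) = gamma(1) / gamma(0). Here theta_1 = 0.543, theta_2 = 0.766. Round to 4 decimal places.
\rho(1) = 0.5096

For an MA(q) process with theta_0 = 1, the autocovariance is
  gamma(k) = sigma^2 * sum_{i=0..q-k} theta_i * theta_{i+k},
and rho(k) = gamma(k) / gamma(0). Sigma^2 cancels.
  numerator   = (1)*(0.543) + (0.543)*(0.766) = 0.958938.
  denominator = (1)^2 + (0.543)^2 + (0.766)^2 = 1.881605.
  rho(1) = 0.958938 / 1.881605 = 0.5096.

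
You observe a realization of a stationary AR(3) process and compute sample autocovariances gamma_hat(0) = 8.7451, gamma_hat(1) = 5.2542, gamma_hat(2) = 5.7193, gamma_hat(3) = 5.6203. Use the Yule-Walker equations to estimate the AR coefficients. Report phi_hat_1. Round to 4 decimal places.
\hat\phi_{1} = 0.1850

The Yule-Walker equations for an AR(p) process read, in matrix form,
  Gamma_p phi = r_p,   with   (Gamma_p)_{ij} = gamma(|i - j|),
                       (r_p)_i = gamma(i),   i,j = 1..p.
Substitute the sample gammas (Toeplitz matrix and right-hand side of size 3):
  Gamma_p = [[8.7451, 5.2542, 5.7193], [5.2542, 8.7451, 5.2542], [5.7193, 5.2542, 8.7451]]
  r_p     = [5.2542, 5.7193, 5.6203]
Written out (R1..R3):
  (R1) 8.7451 phi_1 + 5.2542 phi_2 + 5.7193 phi_3 = 5.2542
  (R2) 5.2542 phi_1 + 8.7451 phi_2 + 5.2542 phi_3 = 5.7193
  (R3) 5.7193 phi_1 + 5.2542 phi_2 + 8.7451 phi_3 = 5.6203
Gaussian elimination:
  R2 <- R2 - (5.2542/8.7451) R1 = R2 - (0.600816) R1:  5.58829 phi_2 + 1.81795 phi_3 = 2.56249
  R3 <- R3 - (5.7193/8.7451) R1 = R3 - (0.654001) R1:  1.81795 phi_2 + 5.004675 phi_3 = 2.18405
  R3 <- R3 - (1.81795/5.58829) R2 = R3 - (0.325314) R2:  4.41327 phi_3 = 1.350436
Back-substitution:
  phi_hat_3 = 1.350436 / 4.41327 = 0.305994
  phi_hat_2 = (2.56249 - (1.81795)(0.305994)) / 5.58829 = 0.359002
  phi_hat_1 = (5.2542 - (5.2542)(0.359002) - (5.7193)(0.305994)) / 8.7451 = 0.185002
So phi_hat = [0.1850, 0.3590, 0.3060].
Therefore phi_hat_1 = 0.1850.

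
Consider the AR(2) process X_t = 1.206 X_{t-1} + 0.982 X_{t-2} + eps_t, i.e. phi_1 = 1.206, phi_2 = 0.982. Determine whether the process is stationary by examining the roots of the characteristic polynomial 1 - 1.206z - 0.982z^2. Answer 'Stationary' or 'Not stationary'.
\text{Not stationary}

The AR(p) characteristic polynomial is P(z) = 1 - 1.206z - 0.982z^2.
Stationarity requires all roots to lie outside the unit circle, i.e. |z| > 1 for every root.
Set 1 + (-1.206) z + (-0.982) z^2 = 0, i.e. a z^2 + b z + c = 0 with a = -0.982, b = -1.206, c = 1.
Discriminant D = b^2 - 4ac = (-1.206)^2 - 4*(-0.982)*1 = 1.454436 - (-3.928) = 5.382436.
D >= 0, so the roots are real: z = (-b +/- sqrt(D)) / (2a) = (1.206 +/- 2.320008) / (-1.964).
  z_1 = (1.206 + 2.320008) / (-1.964) = -1.7953,   |z_1| = 1.7953.
  z_2 = (1.206 - 2.320008) / (-1.964) = 0.5672,   |z_2| = 0.5672.
Moduli of all roots: 1.7953, 0.5672.
All moduli strictly greater than 1? No.
Verdict: Not stationary.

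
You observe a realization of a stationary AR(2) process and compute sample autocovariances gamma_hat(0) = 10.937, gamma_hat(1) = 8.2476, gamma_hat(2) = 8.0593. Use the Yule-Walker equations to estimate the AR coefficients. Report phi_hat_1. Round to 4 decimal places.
\hat\phi_{1} = 0.4600

The Yule-Walker equations for an AR(p) process read, in matrix form,
  Gamma_p phi = r_p,   with   (Gamma_p)_{ij} = gamma(|i - j|),
                       (r_p)_i = gamma(i),   i,j = 1..p.
Substitute the sample gammas (Toeplitz matrix and right-hand side of size 2):
  Gamma_p = [[10.937, 8.2476], [8.2476, 10.937]]
  r_p     = [8.2476, 8.0593]
Written out:
  10.937 phi_1 + 8.2476 phi_2 = 8.2476
  8.2476 phi_1 + 10.937 phi_2 = 8.0593
Solve by Cramer's rule:
  det = gamma(0)^2 - gamma(1)^2 = (10.937)^2 - (8.2476)^2 = 119.617969 - 68.02290576 = 51.59506324
  phi_hat_1 = [gamma(1) gamma(0) - gamma(1) gamma(2)] / det = [(8.2476)(10.937) - (8.2476)(8.0593)] / 51.59506324 = 23.73411852 / 51.59506324 = 0.46
  phi_hat_2 = [gamma(0) gamma(2) - gamma(1)^2] / det = [(10.937)(8.0593) - (8.2476)^2] / 51.59506324 = 20.12165834 / 51.59506324 = 0.39
So phi_hat = [0.4600, 0.3900].
Therefore phi_hat_1 = 0.4600.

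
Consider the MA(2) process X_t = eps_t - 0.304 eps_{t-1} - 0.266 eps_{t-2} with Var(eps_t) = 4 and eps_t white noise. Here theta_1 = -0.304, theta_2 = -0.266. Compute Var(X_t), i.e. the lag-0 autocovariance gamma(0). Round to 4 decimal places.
\gamma(0) = 4.6527

For an MA(q) process X_t = eps_t + sum_i theta_i eps_{t-i} with
Var(eps_t) = sigma^2, the variance is
  gamma(0) = sigma^2 * (1 + sum_i theta_i^2).
  sum_i theta_i^2 = (-0.304)^2 + (-0.266)^2 = 0.092416 + 0.070756 = 0.163172.
  gamma(0) = 4 * (1 + 0.163172) = 4 * 1.163172 = 4.652688, which rounds to 4.6527.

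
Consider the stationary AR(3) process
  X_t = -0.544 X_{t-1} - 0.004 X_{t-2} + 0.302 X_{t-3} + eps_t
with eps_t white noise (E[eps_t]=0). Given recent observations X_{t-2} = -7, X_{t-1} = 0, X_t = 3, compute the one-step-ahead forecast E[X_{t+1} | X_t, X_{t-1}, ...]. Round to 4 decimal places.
E[X_{t+1} \mid \mathcal F_t] = -3.7460

For an AR(p) model X_t = c + sum_i phi_i X_{t-i} + eps_t, the
one-step-ahead conditional mean is
  E[X_{t+1} | X_t, ...] = c + sum_i phi_i X_{t+1-i}.
Substitute known values:
  E[X_{t+1} | ...] = (-0.544) * (3) + (-0.004) * (0) + (0.302) * (-7)
                   = -3.7460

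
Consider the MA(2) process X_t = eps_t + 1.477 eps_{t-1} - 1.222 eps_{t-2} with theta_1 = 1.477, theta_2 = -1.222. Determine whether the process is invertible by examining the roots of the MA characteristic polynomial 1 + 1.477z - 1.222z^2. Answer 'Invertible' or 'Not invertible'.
\text{Not invertible}

The MA(q) characteristic polynomial is P(z) = 1 + 1.477z - 1.222z^2.
Invertibility requires all roots to lie outside the unit circle, i.e. |z| > 1 for every root.
Set 1 + (1.477) z + (-1.222) z^2 = 0, i.e. a z^2 + b z + c = 0 with a = -1.222, b = 1.477, c = 1.
Discriminant D = b^2 - 4ac = (1.477)^2 - 4*(-1.222)*1 = 2.181529 - (-4.888) = 7.069529.
D >= 0, so the roots are real: z = (-b +/- sqrt(D)) / (2a) = (-1.477 +/- 2.658859) / (-2.444).
  z_1 = (-1.477 + 2.658859) / (-2.444) = -0.4836,   |z_1| = 0.4836.
  z_2 = (-1.477 - 2.658859) / (-2.444) = 1.6922,   |z_2| = 1.6922.
Moduli of all roots: 0.4836, 1.6922.
All moduli strictly greater than 1? No.
Verdict: Not invertible.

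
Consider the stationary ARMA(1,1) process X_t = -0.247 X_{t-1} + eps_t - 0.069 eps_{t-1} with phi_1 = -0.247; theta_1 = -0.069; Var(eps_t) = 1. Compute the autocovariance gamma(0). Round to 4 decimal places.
\gamma(0) = 1.1063

Multiply the model equation by X_{t-k} and take expectations. With theta_0 = psi_0 = 1 and psi_j the MA(infinity) weights, this gives
  gamma(k) - sum_i phi_i gamma(k-i) = c_k,
  c_k = sigma^2 * sum_{j=k..q} theta_j psi_{j-k}   (c_k = 0 for k > q),
using gamma(-m) = gamma(m).
psi-weights needed (psi_j = theta_j + sum_i phi_i psi_{j-i}):
  psi_1 = theta_1 + phi_1 = -0.069 + (-0.247) = -0.316
Right-hand sides:
  c_0 = sigma^2 (1 + theta_1 psi_1) = 1 * (1 + (-0.069)(-0.316)) = 1 * 1.021804 = 1.021804
  c_1 = sigma^2 theta_1 = 1 * (-0.069) = -0.069
  c_2 = 0
Equations for k = 0 and k = 1 (AR order 1):
  gamma(0) = phi_1 gamma(1) + c_0
  gamma(1) = phi_1 gamma(0) + c_1
Substituting the second into the first: gamma(0) (1 - phi_1^2) = c_0 + phi_1 c_1, so
  gamma(0) = (c_0 + phi_1 c_1) / (1 - phi_1^2) = (1.021804 + (-0.247)(-0.069)) / (1 - (-0.247)^2) = 1.038847 / 0.938991 = 1.106344.
Therefore gamma(0) = 1.1063 (to 4 decimal places).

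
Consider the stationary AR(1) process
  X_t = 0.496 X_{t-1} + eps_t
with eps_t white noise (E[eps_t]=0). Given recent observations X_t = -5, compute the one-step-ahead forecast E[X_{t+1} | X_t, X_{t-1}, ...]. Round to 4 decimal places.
E[X_{t+1} \mid \mathcal F_t] = -2.4800

For an AR(p) model X_t = c + sum_i phi_i X_{t-i} + eps_t, the
one-step-ahead conditional mean is
  E[X_{t+1} | X_t, ...] = c + sum_i phi_i X_{t+1-i}.
Substitute known values:
  E[X_{t+1} | ...] = (0.496) * (-5)
                   = -2.4800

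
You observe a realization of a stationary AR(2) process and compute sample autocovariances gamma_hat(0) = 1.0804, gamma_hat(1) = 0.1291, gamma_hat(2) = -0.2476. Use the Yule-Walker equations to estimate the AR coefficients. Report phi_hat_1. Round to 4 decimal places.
\hat\phi_{1} = 0.1490

The Yule-Walker equations for an AR(p) process read, in matrix form,
  Gamma_p phi = r_p,   with   (Gamma_p)_{ij} = gamma(|i - j|),
                       (r_p)_i = gamma(i),   i,j = 1..p.
Substitute the sample gammas (Toeplitz matrix and right-hand side of size 2):
  Gamma_p = [[1.0804, 0.1291], [0.1291, 1.0804]]
  r_p     = [0.1291, -0.2476]
Written out:
  1.0804 phi_1 + 0.1291 phi_2 = 0.1291
  0.1291 phi_1 + 1.0804 phi_2 = -0.2476
Solve by Cramer's rule:
  det = gamma(0)^2 - gamma(1)^2 = (1.0804)^2 - (0.1291)^2 = 1.16726416 - 0.01666681 = 1.15059735
  phi_hat_1 = [gamma(1) gamma(0) - gamma(1) gamma(2)] / det = [(0.1291)(1.0804) - (0.1291)(-0.2476)] / 1.15059735 = 0.1714448 / 1.15059735 = 0.149
  phi_hat_2 = [gamma(0) gamma(2) - gamma(1)^2] / det = [(1.0804)(-0.2476) - (0.1291)^2] / 1.15059735 = -0.28417385 / 1.15059735 = -0.247
So phi_hat = [0.1490, -0.2470].
Therefore phi_hat_1 = 0.1490.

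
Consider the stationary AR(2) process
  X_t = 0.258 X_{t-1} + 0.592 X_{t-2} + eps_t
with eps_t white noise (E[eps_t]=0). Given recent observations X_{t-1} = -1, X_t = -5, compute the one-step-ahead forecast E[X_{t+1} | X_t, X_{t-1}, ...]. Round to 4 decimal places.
E[X_{t+1} \mid \mathcal F_t] = -1.8820

For an AR(p) model X_t = c + sum_i phi_i X_{t-i} + eps_t, the
one-step-ahead conditional mean is
  E[X_{t+1} | X_t, ...] = c + sum_i phi_i X_{t+1-i}.
Substitute known values:
  E[X_{t+1} | ...] = (0.258) * (-5) + (0.592) * (-1)
                   = -1.8820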